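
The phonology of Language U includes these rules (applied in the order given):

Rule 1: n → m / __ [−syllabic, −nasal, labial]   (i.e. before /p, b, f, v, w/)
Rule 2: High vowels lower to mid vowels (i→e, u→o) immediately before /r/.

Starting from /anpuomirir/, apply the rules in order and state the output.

ampuomerer

Rule 1 (nasal place assimilation): /n/ precedes the labial consonant /p/, so it assimilates in place to [m]. /anpuomirir/ → ampuomirir.
Rule 2 (pre-rhotic lowering): /i/ is a high vowel immediately before /r/, so it lowers to [e]. /i/ is a high vowel immediately before /r/, so it lowers to [e]. /ampuomirir/ → ampuomerer.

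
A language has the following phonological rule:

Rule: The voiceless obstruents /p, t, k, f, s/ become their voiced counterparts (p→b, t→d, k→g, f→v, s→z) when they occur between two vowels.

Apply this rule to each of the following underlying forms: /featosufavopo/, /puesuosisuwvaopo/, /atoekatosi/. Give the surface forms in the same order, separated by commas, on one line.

feadozuvavobo, puezuozizuwvaobo, adoegadozi

/featosufavopo/: /t/ is a voiceless obstruent between vowels /a/ and /o/, so it voices to [d]. /s/ is a voiceless obstruent between vowels /o/ and /u/, so it voices to [z]. /f/ is a voiceless obstruent between vowels /u/ and /a/, so it voices to [v]. /p/ is a voiceless obstruent between vowels /o/ and /o/, so it voices to [b]. → [feadozuvavobo].
/puesuosisuwvaopo/: /s/ is a voiceless obstruent between vowels /e/ and /u/, so it voices to [z]. /s/ is a voiceless obstruent between vowels /o/ and /i/, so it voices to [z]. /s/ is a voiceless obstruent between vowels /i/ and /u/, so it voices to [z]. /p/ is a voiceless obstruent between vowels /o/ and /o/, so it voices to [b]. → [puezuozizuwvaobo].
/atoekatosi/: /t/ is a voiceless obstruent between vowels /a/ and /o/, so it voices to [d]. /k/ is a voiceless obstruent between vowels /e/ and /a/, so it voices to [g]. /t/ is a voiceless obstruent between vowels /a/ and /o/, so it voices to [d]. /s/ is a voiceless obstruent between vowels /o/ and /i/, so it voices to [z]. → [adoegadozi].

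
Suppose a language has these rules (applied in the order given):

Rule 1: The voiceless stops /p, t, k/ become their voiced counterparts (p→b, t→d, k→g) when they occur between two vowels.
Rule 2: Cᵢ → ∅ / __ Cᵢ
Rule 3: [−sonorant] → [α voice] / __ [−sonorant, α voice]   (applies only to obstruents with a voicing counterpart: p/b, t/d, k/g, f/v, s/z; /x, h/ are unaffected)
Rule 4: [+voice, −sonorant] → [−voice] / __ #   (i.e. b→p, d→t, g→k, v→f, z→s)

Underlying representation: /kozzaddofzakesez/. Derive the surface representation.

kozadovzageses

Rule 1 (intervocalic voicing): /k/ is a voiceless stop between vowels /a/ and /e/, so it voices to [g]. /kozzaddofzakesez/ → kozzaddofzagesez.
Rule 2 (degemination): /zz/ is a geminate; the first /z/ deletes. /dd/ is a geminate; the first /d/ deletes. /kozzaddofzagesez/ → kozadofzagesez.
Rule 3 (regressive voicing assimilation): /f/ precedes the voiced obstruent /z/, so it voices to [v] by assimilation. /kozadofzagesez/ → kozadovzagesez.
Rule 4 (final devoicing): /z/ is a voiced obstruent in word-final position, so it devoices to [s]. /kozadovzagesez/ → kozadovzageses.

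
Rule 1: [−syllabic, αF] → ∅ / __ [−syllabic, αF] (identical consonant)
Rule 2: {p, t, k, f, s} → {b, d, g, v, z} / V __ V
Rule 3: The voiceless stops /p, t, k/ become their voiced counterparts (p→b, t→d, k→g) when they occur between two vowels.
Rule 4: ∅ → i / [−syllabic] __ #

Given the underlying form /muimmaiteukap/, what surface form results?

Rule 1 (degemination): /mm/ is a geminate; the first /m/ deletes. /muimmaiteukap/ → muimaiteukap.
Rule 2 (intervocalic voicing): /t/ is a voiceless obstruent between vowels /i/ and /e/, so it voices to [d]. /k/ is a voiceless obstruent between vowels /u/ and /a/, so it voices to [g]. /muimaiteukap/ → muimaideugap.
Rule 3 (intervocalic voicing): no segment meets the environment; /muimaideugap/ is unchanged.
Rule 4 (final i-epenthesis): the form ends in the consonant /p/, so [i] is inserted word-finally. /muimaideugap/ → muimaideugapi.

muimaideugapi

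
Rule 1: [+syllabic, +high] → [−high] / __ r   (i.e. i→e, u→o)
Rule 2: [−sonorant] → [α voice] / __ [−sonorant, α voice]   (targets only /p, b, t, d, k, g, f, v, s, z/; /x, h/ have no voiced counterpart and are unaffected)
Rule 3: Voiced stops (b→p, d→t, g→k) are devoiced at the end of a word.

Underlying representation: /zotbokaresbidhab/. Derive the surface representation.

Rule 1 (pre-rhotic lowering): no segment meets the environment; /zotbokaresbidhab/ is unchanged.
Rule 2 (regressive voicing assimilation): /t/ precedes the voiced obstruent /b/, so it voices to [d] by assimilation. /s/ precedes the voiced obstruent /b/, so it voices to [z] by assimilation. /d/ precedes the voiceless obstruent /h/, so it devoices to [t] by assimilation. /zotbokaresbidhab/ → zodbokarezbithab.
Rule 3 (final devoicing): /b/ is a voiced stop in word-final position, so it devoices to [p]. /zodbokarezbithab/ → zodbokarezbithap.

zodbokarezbithap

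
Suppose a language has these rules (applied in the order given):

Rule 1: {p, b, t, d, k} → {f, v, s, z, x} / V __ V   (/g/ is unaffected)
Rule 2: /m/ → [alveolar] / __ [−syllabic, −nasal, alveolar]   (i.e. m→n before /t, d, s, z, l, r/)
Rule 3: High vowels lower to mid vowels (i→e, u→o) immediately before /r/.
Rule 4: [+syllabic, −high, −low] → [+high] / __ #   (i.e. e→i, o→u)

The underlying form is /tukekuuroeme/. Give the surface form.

tuxexuoroemi

Rule 1 (intervocalic spirantization): /k/ is a stop between vowels /u/ and /e/, so it spirantizes to the fricative [x]. /k/ is a stop between vowels /e/ and /u/, so it spirantizes to the fricative [x]. /tukekuuroeme/ → tuxexuuroeme.
Rule 2 (nasal place assimilation): no segment meets the environment; /tuxexuuroeme/ is unchanged.
Rule 3 (pre-rhotic lowering): /u/ is a high vowel immediately before /r/, so it lowers to [o]. /tuxexuuroeme/ → tuxexuoroeme.
Rule 4 (final vowel raising): /e/ is a mid vowel in word-final position, so it raises to [i]. /tuxexuoroeme/ → tuxexuoroemi.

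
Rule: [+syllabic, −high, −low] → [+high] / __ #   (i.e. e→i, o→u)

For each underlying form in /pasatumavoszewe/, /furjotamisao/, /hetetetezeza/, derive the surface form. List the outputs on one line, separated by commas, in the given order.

pasatumavoszewi, furjotamisau, hetetetezeza

/pasatumavoszewe/: /e/ is a mid vowel in word-final position, so it raises to [i]. → [pasatumavoszewi].
/furjotamisao/: /o/ is a mid vowel in word-final position, so it raises to [u]. → [furjotamisau].
/hetetetezeza/: the rule's environment is not met; surfaces unchanged as [hetetetezeza].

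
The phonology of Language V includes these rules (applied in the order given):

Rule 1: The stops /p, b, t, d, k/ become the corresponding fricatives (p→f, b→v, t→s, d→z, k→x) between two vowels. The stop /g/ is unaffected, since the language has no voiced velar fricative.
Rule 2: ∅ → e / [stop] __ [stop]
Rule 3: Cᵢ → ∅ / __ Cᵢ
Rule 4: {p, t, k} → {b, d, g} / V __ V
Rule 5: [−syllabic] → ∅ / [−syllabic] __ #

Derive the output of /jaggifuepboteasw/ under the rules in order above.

jagegifuebeboseas

Rule 1 (intervocalic spirantization): /t/ is a stop between vowels /o/ and /e/, so it spirantizes to the fricative [s]. /jaggifuepboteasw/ → jaggifuepboseasw.
Rule 2 (stop-cluster e-epenthesis): /g/ and /g/ form a stop–stop cluster, so [e] is inserted between them. /p/ and /b/ form a stop–stop cluster, so [e] is inserted between them. /jaggifuepboseasw/ → jagegifuepeboseasw.
Rule 3 (degemination): no segment meets the environment; /jagegifuepeboseasw/ is unchanged.
Rule 4 (intervocalic voicing): /p/ is a voiceless stop between vowels /e/ and /e/, so it voices to [b]. /jagegifuepeboseasw/ → jagegifuebeboseasw.
Rule 5 (final cluster simplification): /w/ is the second consonant of a word-final cluster /sw/, so it deletes. /jagegifuebeboseasw/ → jagegifuebeboseas.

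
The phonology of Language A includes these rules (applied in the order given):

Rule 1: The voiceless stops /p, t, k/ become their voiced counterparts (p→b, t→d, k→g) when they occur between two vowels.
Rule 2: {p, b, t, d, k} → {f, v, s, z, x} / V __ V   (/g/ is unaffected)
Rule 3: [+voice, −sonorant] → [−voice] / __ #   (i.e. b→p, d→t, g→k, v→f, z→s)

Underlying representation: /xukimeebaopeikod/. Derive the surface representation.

xugimeevaoveigot

Rule 1 (intervocalic voicing): /k/ is a voiceless stop between vowels /u/ and /i/, so it voices to [g]. /p/ is a voiceless stop between vowels /o/ and /e/, so it voices to [b]. /k/ is a voiceless stop between vowels /i/ and /o/, so it voices to [g]. /xukimeebaopeikod/ → xugimeebaobeigod.
Rule 2 (intervocalic spirantization): /b/ is a stop between vowels /e/ and /a/, so it spirantizes to the fricative [v]. /b/ is a stop between vowels /o/ and /e/, so it spirantizes to the fricative [v]. /xugimeebaobeigod/ → xugimeevaoveigod.
Rule 3 (final devoicing): /d/ is a voiced obstruent in word-final position, so it devoices to [t]. /xugimeevaoveigod/ → xugimeevaoveigot.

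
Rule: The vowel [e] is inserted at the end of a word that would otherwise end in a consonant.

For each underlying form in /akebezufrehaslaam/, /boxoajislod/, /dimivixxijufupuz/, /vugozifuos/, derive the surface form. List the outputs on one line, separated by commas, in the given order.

/akebezufrehaslaam/: the form ends in the consonant /m/, so [e] is inserted word-finally. → [akebezufrehaslaame].
/boxoajislod/: the form ends in the consonant /d/, so [e] is inserted word-finally. → [boxoajislode].
/dimivixxijufupuz/: the form ends in the consonant /z/, so [e] is inserted word-finally. → [dimivixxijufupuze].
/vugozifuos/: the form ends in the consonant /s/, so [e] is inserted word-finally. → [vugozifuose].

akebezufrehaslaame, boxoajislode, dimivixxijufupuze, vugozifuose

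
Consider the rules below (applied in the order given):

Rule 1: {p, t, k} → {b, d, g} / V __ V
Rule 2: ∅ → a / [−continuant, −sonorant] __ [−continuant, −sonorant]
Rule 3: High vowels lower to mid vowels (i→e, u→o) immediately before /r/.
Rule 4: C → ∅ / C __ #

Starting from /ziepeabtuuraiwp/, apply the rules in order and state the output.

ziebeabatuoraiw

Rule 1 (intervocalic voicing): /p/ is a voiceless stop between vowels /e/ and /e/, so it voices to [b]. /ziepeabtuuraiwp/ → ziebeabtuuraiwp.
Rule 2 (stop-cluster a-epenthesis): /b/ and /t/ form a stop–stop cluster, so [a] is inserted between them. /ziebeabtuuraiwp/ → ziebeabatuuraiwp.
Rule 3 (pre-rhotic lowering): /u/ is a high vowel immediately before /r/, so it lowers to [o]. /ziebeabatuuraiwp/ → ziebeabatuoraiwp.
Rule 4 (final cluster simplification): /p/ is the second consonant of a word-final cluster /wp/, so it deletes. /ziebeabatuoraiwp/ → ziebeabatuoraiw.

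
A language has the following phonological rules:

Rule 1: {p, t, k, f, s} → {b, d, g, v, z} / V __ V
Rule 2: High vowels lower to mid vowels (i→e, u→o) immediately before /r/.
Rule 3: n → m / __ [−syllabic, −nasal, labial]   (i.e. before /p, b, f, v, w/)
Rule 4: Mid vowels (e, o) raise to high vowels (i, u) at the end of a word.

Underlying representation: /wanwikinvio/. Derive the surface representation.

wamwigimviu

Rule 1 (intervocalic voicing): /k/ is a voiceless obstruent between vowels /i/ and /i/, so it voices to [g]. /wanwikinvio/ → wanwiginvio.
Rule 2 (pre-rhotic lowering): no segment meets the environment; /wanwiginvio/ is unchanged.
Rule 3 (nasal place assimilation): /n/ precedes the labial consonant /w/, so it assimilates in place to [m]. /n/ precedes the labial consonant /v/, so it assimilates in place to [m]. /wanwiginvio/ → wamwigimvio.
Rule 4 (final vowel raising): /o/ is a mid vowel in word-final position, so it raises to [u]. /wamwigimvio/ → wamwigimviu.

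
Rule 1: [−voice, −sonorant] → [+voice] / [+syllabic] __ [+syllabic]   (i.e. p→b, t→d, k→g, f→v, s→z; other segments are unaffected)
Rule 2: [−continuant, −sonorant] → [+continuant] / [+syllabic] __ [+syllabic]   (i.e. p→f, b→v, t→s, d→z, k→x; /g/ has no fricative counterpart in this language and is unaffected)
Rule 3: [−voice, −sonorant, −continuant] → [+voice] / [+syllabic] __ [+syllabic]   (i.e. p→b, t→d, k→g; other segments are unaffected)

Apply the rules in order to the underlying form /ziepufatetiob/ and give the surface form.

Rule 1 (intervocalic voicing): /p/ is a voiceless obstruent between vowels /e/ and /u/, so it voices to [b]. /f/ is a voiceless obstruent between vowels /u/ and /a/, so it voices to [v]. /t/ is a voiceless obstruent between vowels /a/ and /e/, so it voices to [d]. /t/ is a voiceless obstruent between vowels /e/ and /i/, so it voices to [d]. /ziepufatetiob/ → ziebuvadediob.
Rule 2 (intervocalic spirantization): /b/ is a stop between vowels /e/ and /u/, so it spirantizes to the fricative [v]. /d/ is a stop between vowels /a/ and /e/, so it spirantizes to the fricative [z]. /d/ is a stop between vowels /e/ and /i/, so it spirantizes to the fricative [z]. /ziebuvadediob/ → zievuvazeziob.
Rule 3 (intervocalic voicing): no segment meets the environment; /zievuvazeziob/ is unchanged.

zievuvazeziob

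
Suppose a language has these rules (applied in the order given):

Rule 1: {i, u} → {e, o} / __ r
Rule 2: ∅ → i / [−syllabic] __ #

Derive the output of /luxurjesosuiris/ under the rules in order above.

luxorjesosuerisi

Rule 1 (pre-rhotic lowering): /u/ is a high vowel immediately before /r/, so it lowers to [o]. /i/ is a high vowel immediately before /r/, so it lowers to [e]. /luxurjesosuiris/ → luxorjesosueris.
Rule 2 (final i-epenthesis): the form ends in the consonant /s/, so [i] is inserted word-finally. /luxorjesosueris/ → luxorjesosuerisi.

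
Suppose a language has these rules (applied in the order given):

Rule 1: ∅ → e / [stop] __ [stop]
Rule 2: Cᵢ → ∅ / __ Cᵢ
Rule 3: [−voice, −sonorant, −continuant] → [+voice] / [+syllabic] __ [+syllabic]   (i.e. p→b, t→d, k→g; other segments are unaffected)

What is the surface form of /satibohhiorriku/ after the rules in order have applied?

sadibohiorigu

Rule 1 (stop-cluster e-epenthesis): no segment meets the environment; /satibohhiorriku/ is unchanged.
Rule 2 (degemination): /hh/ is a geminate; the first /h/ deletes. /rr/ is a geminate; the first /r/ deletes. /satibohhiorriku/ → satibohioriku.
Rule 3 (intervocalic voicing): /t/ is a voiceless stop between vowels /a/ and /i/, so it voices to [d]. /k/ is a voiceless stop between vowels /i/ and /u/, so it voices to [g]. /satibohioriku/ → sadibohiorigu.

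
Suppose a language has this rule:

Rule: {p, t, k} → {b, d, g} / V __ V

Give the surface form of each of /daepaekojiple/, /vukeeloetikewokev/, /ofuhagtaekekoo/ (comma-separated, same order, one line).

/daepaekojiple/: /p/ is a voiceless stop between vowels /e/ and /a/, so it voices to [b]. /k/ is a voiceless stop between vowels /e/ and /o/, so it voices to [g]. → [daebaegojiple].
/vukeeloetikewokev/: /k/ is a voiceless stop between vowels /u/ and /e/, so it voices to [g]. /t/ is a voiceless stop between vowels /e/ and /i/, so it voices to [d]. /k/ is a voiceless stop between vowels /i/ and /e/, so it voices to [g]. /k/ is a voiceless stop between vowels /o/ and /e/, so it voices to [g]. → [vugeeloedigewogev].
/ofuhagtaekekoo/: /k/ is a voiceless stop between vowels /e/ and /e/, so it voices to [g]. /k/ is a voiceless stop between vowels /e/ and /o/, so it voices to [g]. → [ofuhagtaegegoo].

daebaegojiple, vugeeloedigewogev, ofuhagtaegegoo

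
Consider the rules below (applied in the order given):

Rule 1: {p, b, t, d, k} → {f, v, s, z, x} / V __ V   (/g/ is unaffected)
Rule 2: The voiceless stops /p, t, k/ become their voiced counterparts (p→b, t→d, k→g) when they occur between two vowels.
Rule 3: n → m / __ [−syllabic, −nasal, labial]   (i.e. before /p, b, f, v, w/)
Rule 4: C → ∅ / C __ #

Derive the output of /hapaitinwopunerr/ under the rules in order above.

Rule 1 (intervocalic spirantization): /p/ is a stop between vowels /a/ and /a/, so it spirantizes to the fricative [f]. /t/ is a stop between vowels /i/ and /i/, so it spirantizes to the fricative [s]. /p/ is a stop between vowels /o/ and /u/, so it spirantizes to the fricative [f]. /hapaitinwopunerr/ → hafaisinwofunerr.
Rule 2 (intervocalic voicing): no segment meets the environment; /hafaisinwofunerr/ is unchanged.
Rule 3 (nasal place assimilation): /n/ precedes the labial consonant /w/, so it assimilates in place to [m]. /hafaisinwofunerr/ → hafaisimwofunerr.
Rule 4 (final cluster simplification): /r/ is the second consonant of a word-final cluster /rr/, so it deletes. /hafaisimwofunerr/ → hafaisimwofuner.

hafaisimwofuner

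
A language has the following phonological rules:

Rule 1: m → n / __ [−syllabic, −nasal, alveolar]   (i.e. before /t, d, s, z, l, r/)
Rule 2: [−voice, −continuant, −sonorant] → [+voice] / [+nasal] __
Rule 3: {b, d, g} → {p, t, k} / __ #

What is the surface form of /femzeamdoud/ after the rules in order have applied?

fenzeandout

Rule 1 (nasal place assimilation): /m/ precedes the alveolar consonant /z/, so it assimilates in place to [n]. /m/ precedes the alveolar consonant /d/, so it assimilates in place to [n]. /femzeamdoud/ → fenzeandoud.
Rule 2 (post-nasal voicing): no segment meets the environment; /fenzeandoud/ is unchanged.
Rule 3 (final devoicing): /d/ is a voiced stop in word-final position, so it devoices to [t]. /fenzeandoud/ → fenzeandout.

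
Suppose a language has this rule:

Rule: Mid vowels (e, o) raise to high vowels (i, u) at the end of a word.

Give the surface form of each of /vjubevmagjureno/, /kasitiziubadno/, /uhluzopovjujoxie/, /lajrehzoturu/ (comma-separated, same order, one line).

/vjubevmagjureno/: /o/ is a mid vowel in word-final position, so it raises to [u]. → [vjubevmagjurenu].
/kasitiziubadno/: /o/ is a mid vowel in word-final position, so it raises to [u]. → [kasitiziubadnu].
/uhluzopovjujoxie/: /e/ is a mid vowel in word-final position, so it raises to [i]. → [uhluzopovjujoxii].
/lajrehzoturu/: the rule's environment is not met; surfaces unchanged as [lajrehzoturu].

vjubevmagjurenu, kasitiziubadnu, uhluzopovjujoxii, lajrehzoturu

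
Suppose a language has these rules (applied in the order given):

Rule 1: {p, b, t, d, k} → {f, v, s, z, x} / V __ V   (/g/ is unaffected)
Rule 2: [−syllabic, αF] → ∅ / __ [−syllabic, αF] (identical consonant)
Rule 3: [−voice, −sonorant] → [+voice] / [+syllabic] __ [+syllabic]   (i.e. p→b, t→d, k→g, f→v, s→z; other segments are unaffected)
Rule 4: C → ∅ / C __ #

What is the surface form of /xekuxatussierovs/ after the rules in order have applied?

xexuxazuzierov

Rule 1 (intervocalic spirantization): /k/ is a stop between vowels /e/ and /u/, so it spirantizes to the fricative [x]. /t/ is a stop between vowels /a/ and /u/, so it spirantizes to the fricative [s]. /xekuxatussierovs/ → xexuxasussierovs.
Rule 2 (degemination): /ss/ is a geminate; the first /s/ deletes. /xexuxasussierovs/ → xexuxasusierovs.
Rule 3 (intervocalic voicing): /s/ is a voiceless obstruent between vowels /a/ and /u/, so it voices to [z]. /s/ is a voiceless obstruent between vowels /u/ and /i/, so it voices to [z]. /xexuxasusierovs/ → xexuxazuzierovs.
Rule 4 (final cluster simplification): /s/ is the second consonant of a word-final cluster /vs/, so it deletes. /xexuxazuzierovs/ → xexuxazuzierov.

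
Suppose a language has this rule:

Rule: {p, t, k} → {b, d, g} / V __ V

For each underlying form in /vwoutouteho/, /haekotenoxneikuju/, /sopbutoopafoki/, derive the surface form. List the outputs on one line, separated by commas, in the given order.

vwoudoudeho, haegodenoxneiguju, sopbudoobafogi

/vwoutouteho/: /t/ is a voiceless stop between vowels /u/ and /o/, so it voices to [d]. /t/ is a voiceless stop between vowels /u/ and /e/, so it voices to [d]. → [vwoudoudeho].
/haekotenoxneikuju/: /k/ is a voiceless stop between vowels /e/ and /o/, so it voices to [g]. /t/ is a voiceless stop between vowels /o/ and /e/, so it voices to [d]. /k/ is a voiceless stop between vowels /i/ and /u/, so it voices to [g]. → [haegodenoxneiguju].
/sopbutoopafoki/: /t/ is a voiceless stop between vowels /u/ and /o/, so it voices to [d]. /p/ is a voiceless stop between vowels /o/ and /a/, so it voices to [b]. /k/ is a voiceless stop between vowels /o/ and /i/, so it voices to [g]. → [sopbudoobafogi].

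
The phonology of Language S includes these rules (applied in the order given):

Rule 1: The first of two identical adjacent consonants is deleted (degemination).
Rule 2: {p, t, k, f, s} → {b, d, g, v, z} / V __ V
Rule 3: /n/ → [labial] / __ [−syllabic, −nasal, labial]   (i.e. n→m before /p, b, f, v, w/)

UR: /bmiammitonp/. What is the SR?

bmiamidomp

Rule 1 (degemination): /mm/ is a geminate; the first /m/ deletes. /bmiammitonp/ → bmiamitonp.
Rule 2 (intervocalic voicing): /t/ is a voiceless obstruent between vowels /i/ and /o/, so it voices to [d]. /bmiamitonp/ → bmiamidonp.
Rule 3 (nasal place assimilation): /n/ precedes the labial consonant /p/, so it assimilates in place to [m]. /bmiamidonp/ → bmiamidomp.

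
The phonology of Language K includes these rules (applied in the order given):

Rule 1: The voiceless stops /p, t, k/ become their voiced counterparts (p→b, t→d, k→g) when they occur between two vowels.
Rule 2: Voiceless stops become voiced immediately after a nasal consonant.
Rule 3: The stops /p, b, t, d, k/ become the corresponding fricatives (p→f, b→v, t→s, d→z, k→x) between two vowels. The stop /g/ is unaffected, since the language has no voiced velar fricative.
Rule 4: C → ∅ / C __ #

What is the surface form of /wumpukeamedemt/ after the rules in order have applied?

wumbugeamezem

Rule 1 (intervocalic voicing): /k/ is a voiceless stop between vowels /u/ and /e/, so it voices to [g]. /wumpukeamedemt/ → wumpugeamedemt.
Rule 2 (post-nasal voicing): /p/ is a voiceless stop immediately after the nasal /m/, so it voices to [b]. /t/ is a voiceless stop immediately after the nasal /m/, so it voices to [d]. /wumpugeamedemt/ → wumbugeamedemd.
Rule 3 (intervocalic spirantization): /d/ is a stop between vowels /e/ and /e/, so it spirantizes to the fricative [z]. /wumbugeamedemd/ → wumbugeamezemd.
Rule 4 (final cluster simplification): /d/ is the second consonant of a word-final cluster /md/, so it deletes. /wumbugeamezemd/ → wumbugeamezem.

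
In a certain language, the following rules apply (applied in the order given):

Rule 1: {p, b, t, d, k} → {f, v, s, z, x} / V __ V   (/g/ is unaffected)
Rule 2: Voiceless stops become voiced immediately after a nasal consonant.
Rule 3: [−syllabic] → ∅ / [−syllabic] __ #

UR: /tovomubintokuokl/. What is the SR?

Rule 1 (intervocalic spirantization): /b/ is a stop between vowels /u/ and /i/, so it spirantizes to the fricative [v]. /k/ is a stop between vowels /o/ and /u/, so it spirantizes to the fricative [x]. /tovomubintokuokl/ → tovomuvintoxuokl.
Rule 2 (post-nasal voicing): /t/ is a voiceless stop immediately after the nasal /n/, so it voices to [d]. /tovomuvintoxuokl/ → tovomuvindoxuokl.
Rule 3 (final cluster simplification): /l/ is the second consonant of a word-final cluster /kl/, so it deletes. /tovomuvindoxuokl/ → tovomuvindoxuok.

tovomuvindoxuok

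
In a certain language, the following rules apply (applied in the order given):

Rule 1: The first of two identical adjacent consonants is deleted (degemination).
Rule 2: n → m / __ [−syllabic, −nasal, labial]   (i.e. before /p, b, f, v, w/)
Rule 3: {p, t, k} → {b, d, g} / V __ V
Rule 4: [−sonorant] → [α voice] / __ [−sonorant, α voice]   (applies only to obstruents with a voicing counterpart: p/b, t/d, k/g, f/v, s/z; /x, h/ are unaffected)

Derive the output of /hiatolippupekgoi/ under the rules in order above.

Rule 1 (degemination): /pp/ is a geminate; the first /p/ deletes. /hiatolippupekgoi/ → hiatolipupekgoi.
Rule 2 (nasal place assimilation): no segment meets the environment; /hiatolipupekgoi/ is unchanged.
Rule 3 (intervocalic voicing): /t/ is a voiceless stop between vowels /a/ and /o/, so it voices to [d]. /p/ is a voiceless stop between vowels /i/ and /u/, so it voices to [b]. /p/ is a voiceless stop between vowels /u/ and /e/, so it voices to [b]. /hiatolipupekgoi/ → hiadolibubekgoi.
Rule 4 (regressive voicing assimilation): /k/ precedes the voiced obstruent /g/, so it voices to [g] by assimilation. /hiadolibubekgoi/ → hiadolibubeggoi.

hiadolibubeggoi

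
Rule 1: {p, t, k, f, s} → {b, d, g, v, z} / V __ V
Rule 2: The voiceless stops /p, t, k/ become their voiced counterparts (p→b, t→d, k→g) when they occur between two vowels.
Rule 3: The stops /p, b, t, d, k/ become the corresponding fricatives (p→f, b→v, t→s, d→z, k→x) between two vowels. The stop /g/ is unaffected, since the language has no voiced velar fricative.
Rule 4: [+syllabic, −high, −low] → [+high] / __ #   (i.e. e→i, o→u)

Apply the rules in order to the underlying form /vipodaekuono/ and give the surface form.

vivozaeguonu

Rule 1 (intervocalic voicing): /p/ is a voiceless obstruent between vowels /i/ and /o/, so it voices to [b]. /k/ is a voiceless obstruent between vowels /e/ and /u/, so it voices to [g]. /vipodaekuono/ → vibodaeguono.
Rule 2 (intervocalic voicing): no segment meets the environment; /vibodaeguono/ is unchanged.
Rule 3 (intervocalic spirantization): /b/ is a stop between vowels /i/ and /o/, so it spirantizes to the fricative [v]. /d/ is a stop between vowels /o/ and /a/, so it spirantizes to the fricative [z]. /vibodaeguono/ → vivozaeguono.
Rule 4 (final vowel raising): /o/ is a mid vowel in word-final position, so it raises to [u]. /vivozaeguono/ → vivozaeguonu.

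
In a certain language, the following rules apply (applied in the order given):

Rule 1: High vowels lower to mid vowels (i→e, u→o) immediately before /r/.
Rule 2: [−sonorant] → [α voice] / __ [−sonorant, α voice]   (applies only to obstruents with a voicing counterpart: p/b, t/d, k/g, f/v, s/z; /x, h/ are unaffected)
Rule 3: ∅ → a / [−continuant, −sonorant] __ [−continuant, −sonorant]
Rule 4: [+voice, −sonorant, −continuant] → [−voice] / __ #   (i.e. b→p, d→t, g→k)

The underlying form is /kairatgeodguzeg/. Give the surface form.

kaeradageodaguzek

Rule 1 (pre-rhotic lowering): /i/ is a high vowel immediately before /r/, so it lowers to [e]. /kairatgeodguzeg/ → kaeratgeodguzeg.
Rule 2 (regressive voicing assimilation): /t/ precedes the voiced obstruent /g/, so it voices to [d] by assimilation. /kaeratgeodguzeg/ → kaeradgeodguzeg.
Rule 3 (stop-cluster a-epenthesis): /d/ and /g/ form a stop–stop cluster, so [a] is inserted between them. /d/ and /g/ form a stop–stop cluster, so [a] is inserted between them. /kaeradgeodguzeg/ → kaeradageodaguzeg.
Rule 4 (final devoicing): /g/ is a voiced stop in word-final position, so it devoices to [k]. /kaeradageodaguzeg/ → kaeradageodaguzek.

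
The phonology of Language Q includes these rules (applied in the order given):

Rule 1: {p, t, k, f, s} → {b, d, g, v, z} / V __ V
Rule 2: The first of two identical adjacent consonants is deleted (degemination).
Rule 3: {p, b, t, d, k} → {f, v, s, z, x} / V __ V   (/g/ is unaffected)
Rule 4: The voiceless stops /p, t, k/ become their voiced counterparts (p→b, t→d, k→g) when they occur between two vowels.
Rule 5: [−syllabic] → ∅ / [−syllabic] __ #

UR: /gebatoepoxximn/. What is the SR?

Rule 1 (intervocalic voicing): /t/ is a voiceless obstruent between vowels /a/ and /o/, so it voices to [d]. /p/ is a voiceless obstruent between vowels /e/ and /o/, so it voices to [b]. /gebatoepoxximn/ → gebadoeboxximn.
Rule 2 (degemination): /xx/ is a geminate; the first /x/ deletes. /gebadoeboxximn/ → gebadoeboximn.
Rule 3 (intervocalic spirantization): /b/ is a stop between vowels /e/ and /a/, so it spirantizes to the fricative [v]. /d/ is a stop between vowels /a/ and /o/, so it spirantizes to the fricative [z]. /b/ is a stop between vowels /e/ and /o/, so it spirantizes to the fricative [v]. /gebadoeboximn/ → gevazoevoximn.
Rule 4 (intervocalic voicing): no segment meets the environment; /gevazoevoximn/ is unchanged.
Rule 5 (final cluster simplification): /n/ is the second consonant of a word-final cluster /mn/, so it deletes. /gevazoevoximn/ → gevazoevoxim.

gevazoevoxim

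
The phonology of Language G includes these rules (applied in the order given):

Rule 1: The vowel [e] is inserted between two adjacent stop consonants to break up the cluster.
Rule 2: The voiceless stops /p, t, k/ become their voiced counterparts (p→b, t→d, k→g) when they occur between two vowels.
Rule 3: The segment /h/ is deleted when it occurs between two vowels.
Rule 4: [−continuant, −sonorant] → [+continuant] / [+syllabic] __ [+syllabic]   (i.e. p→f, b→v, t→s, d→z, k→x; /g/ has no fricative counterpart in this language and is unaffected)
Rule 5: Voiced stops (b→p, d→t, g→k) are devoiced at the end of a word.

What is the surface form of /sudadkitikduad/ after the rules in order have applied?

suzazegizigezuat

Rule 1 (stop-cluster e-epenthesis): /d/ and /k/ form a stop–stop cluster, so [e] is inserted between them. /k/ and /d/ form a stop–stop cluster, so [e] is inserted between them. /sudadkitikduad/ → sudadekitikeduad.
Rule 2 (intervocalic voicing): /k/ is a voiceless stop between vowels /e/ and /i/, so it voices to [g]. /t/ is a voiceless stop between vowels /i/ and /i/, so it voices to [d]. /k/ is a voiceless stop between vowels /i/ and /e/, so it voices to [g]. /sudadekitikeduad/ → sudadegidigeduad.
Rule 3 (intervocalic h-deletion): no segment meets the environment; /sudadegidigeduad/ is unchanged.
Rule 4 (intervocalic spirantization): /d/ is a stop between vowels /u/ and /a/, so it spirantizes to the fricative [z]. /d/ is a stop between vowels /a/ and /e/, so it spirantizes to the fricative [z]. /d/ is a stop between vowels /i/ and /i/, so it spirantizes to the fricative [z]. /d/ is a stop between vowels /e/ and /u/, so it spirantizes to the fricative [z]. /sudadegidigeduad/ → suzazegizigezuad.
Rule 5 (final devoicing): /d/ is a voiced stop in word-final position, so it devoices to [t]. /suzazegizigezuad/ → suzazegizigezuat.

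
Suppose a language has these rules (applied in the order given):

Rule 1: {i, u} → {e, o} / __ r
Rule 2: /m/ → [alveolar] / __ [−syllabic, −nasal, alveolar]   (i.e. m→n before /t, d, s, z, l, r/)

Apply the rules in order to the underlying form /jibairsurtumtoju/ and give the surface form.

Rule 1 (pre-rhotic lowering): /i/ is a high vowel immediately before /r/, so it lowers to [e]. /u/ is a high vowel immediately before /r/, so it lowers to [o]. /jibairsurtumtoju/ → jibaersortumtoju.
Rule 2 (nasal place assimilation): /m/ precedes the alveolar consonant /t/, so it assimilates in place to [n]. /jibaersortumtoju/ → jibaersortuntoju.

jibaersortuntoju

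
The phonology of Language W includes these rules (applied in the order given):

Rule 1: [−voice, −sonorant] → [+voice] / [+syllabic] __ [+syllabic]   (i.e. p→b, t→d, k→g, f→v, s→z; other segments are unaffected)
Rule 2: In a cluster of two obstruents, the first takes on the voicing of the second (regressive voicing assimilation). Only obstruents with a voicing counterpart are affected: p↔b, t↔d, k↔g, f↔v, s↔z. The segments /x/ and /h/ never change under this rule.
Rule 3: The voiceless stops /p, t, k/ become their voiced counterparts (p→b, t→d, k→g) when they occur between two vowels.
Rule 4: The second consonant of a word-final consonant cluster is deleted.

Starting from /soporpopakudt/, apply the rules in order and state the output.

Rule 1 (intervocalic voicing): /p/ is a voiceless obstruent between vowels /o/ and /o/, so it voices to [b]. /p/ is a voiceless obstruent between vowels /o/ and /a/, so it voices to [b]. /k/ is a voiceless obstruent between vowels /a/ and /u/, so it voices to [g]. /soporpopakudt/ → soborpobagudt.
Rule 2 (regressive voicing assimilation): /d/ precedes the voiceless obstruent /t/, so it devoices to [t] by assimilation. /soborpobagudt/ → soborpobagutt.
Rule 3 (intervocalic voicing): no segment meets the environment; /soborpobagutt/ is unchanged.
Rule 4 (final cluster simplification): /t/ is the second consonant of a word-final cluster /tt/, so it deletes. /soborpobagutt/ → soborpobagut.

soborpobagut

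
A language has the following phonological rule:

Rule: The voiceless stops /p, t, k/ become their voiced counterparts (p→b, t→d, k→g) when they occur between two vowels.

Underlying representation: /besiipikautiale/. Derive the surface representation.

/p/ is a voiceless stop between vowels /i/ and /i/, so it voices to [b].
/k/ is a voiceless stop between vowels /i/ and /a/, so it voices to [g].
/t/ is a voiceless stop between vowels /u/ and /i/, so it voices to [d].
Surface form: [besiibigaudiale].

besiibigaudiale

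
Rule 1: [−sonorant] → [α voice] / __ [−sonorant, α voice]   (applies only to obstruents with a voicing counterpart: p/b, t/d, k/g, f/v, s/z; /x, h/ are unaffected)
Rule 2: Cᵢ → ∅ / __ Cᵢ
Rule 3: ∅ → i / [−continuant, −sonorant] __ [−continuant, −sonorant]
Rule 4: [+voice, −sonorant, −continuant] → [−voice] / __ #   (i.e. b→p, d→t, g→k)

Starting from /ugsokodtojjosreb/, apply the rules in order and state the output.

Rule 1 (regressive voicing assimilation): /g/ precedes the voiceless obstruent /s/, so it devoices to [k] by assimilation. /d/ precedes the voiceless obstruent /t/, so it devoices to [t] by assimilation. /ugsokodtojjosreb/ → uksokottojjosreb.
Rule 2 (degemination): /tt/ is a geminate; the first /t/ deletes. /jj/ is a geminate; the first /j/ deletes. /uksokottojjosreb/ → uksokotojosreb.
Rule 3 (stop-cluster i-epenthesis): no segment meets the environment; /uksokotojosreb/ is unchanged.
Rule 4 (final devoicing): /b/ is a voiced stop in word-final position, so it devoices to [p]. /uksokotojosreb/ → uksokotojosrep.

uksokotojosrep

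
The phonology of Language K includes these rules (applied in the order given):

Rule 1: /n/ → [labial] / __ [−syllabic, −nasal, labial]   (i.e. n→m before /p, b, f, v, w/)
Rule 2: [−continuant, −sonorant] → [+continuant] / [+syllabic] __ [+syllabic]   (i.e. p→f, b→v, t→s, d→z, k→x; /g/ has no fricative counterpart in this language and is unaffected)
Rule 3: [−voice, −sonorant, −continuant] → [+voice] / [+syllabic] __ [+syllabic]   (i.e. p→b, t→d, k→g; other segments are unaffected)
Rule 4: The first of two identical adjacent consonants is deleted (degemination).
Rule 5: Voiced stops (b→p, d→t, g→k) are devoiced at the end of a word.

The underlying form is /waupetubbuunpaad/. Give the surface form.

waufesubuumpaat

Rule 1 (nasal place assimilation): /n/ precedes the labial consonant /p/, so it assimilates in place to [m]. /waupetubbuunpaad/ → waupetubbuumpaad.
Rule 2 (intervocalic spirantization): /p/ is a stop between vowels /u/ and /e/, so it spirantizes to the fricative [f]. /t/ is a stop between vowels /e/ and /u/, so it spirantizes to the fricative [s]. /waupetubbuumpaad/ → waufesubbuumpaad.
Rule 3 (intervocalic voicing): no segment meets the environment; /waufesubbuumpaad/ is unchanged.
Rule 4 (degemination): /bb/ is a geminate; the first /b/ deletes. /waufesubbuumpaad/ → waufesubuumpaad.
Rule 5 (final devoicing): /d/ is a voiced stop in word-final position, so it devoices to [t]. /waufesubuumpaad/ → waufesubuumpaat.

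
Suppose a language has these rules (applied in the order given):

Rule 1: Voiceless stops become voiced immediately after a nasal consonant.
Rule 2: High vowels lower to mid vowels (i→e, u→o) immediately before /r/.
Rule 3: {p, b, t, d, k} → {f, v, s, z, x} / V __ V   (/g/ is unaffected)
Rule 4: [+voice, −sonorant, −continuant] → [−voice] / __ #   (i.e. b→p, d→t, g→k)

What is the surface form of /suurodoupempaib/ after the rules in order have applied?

Rule 1 (post-nasal voicing): /p/ is a voiceless stop immediately after the nasal /m/, so it voices to [b]. /suurodoupempaib/ → suurodoupembaib.
Rule 2 (pre-rhotic lowering): /u/ is a high vowel immediately before /r/, so it lowers to [o]. /suurodoupembaib/ → suorodoupembaib.
Rule 3 (intervocalic spirantization): /d/ is a stop between vowels /o/ and /o/, so it spirantizes to the fricative [z]. /p/ is a stop between vowels /u/ and /e/, so it spirantizes to the fricative [f]. /suorodoupembaib/ → suorozoufembaib.
Rule 4 (final devoicing): /b/ is a voiced stop in word-final position, so it devoices to [p]. /suorozoufembaib/ → suorozoufembaip.

suorozoufembaip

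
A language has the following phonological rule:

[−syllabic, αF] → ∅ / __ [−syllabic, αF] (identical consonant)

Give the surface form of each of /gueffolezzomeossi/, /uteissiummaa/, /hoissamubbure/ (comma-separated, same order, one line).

guefolezomeosi, uteisiumaa, hoisamubure

/gueffolezzomeossi/: /ff/ is a geminate; the first /f/ deletes. /zz/ is a geminate; the first /z/ deletes. /ss/ is a geminate; the first /s/ deletes. → [guefolezomeosi].
/uteissiummaa/: /ss/ is a geminate; the first /s/ deletes. /mm/ is a geminate; the first /m/ deletes. → [uteisiumaa].
/hoissamubbure/: /ss/ is a geminate; the first /s/ deletes. /bb/ is a geminate; the first /b/ deletes. → [hoisamubure].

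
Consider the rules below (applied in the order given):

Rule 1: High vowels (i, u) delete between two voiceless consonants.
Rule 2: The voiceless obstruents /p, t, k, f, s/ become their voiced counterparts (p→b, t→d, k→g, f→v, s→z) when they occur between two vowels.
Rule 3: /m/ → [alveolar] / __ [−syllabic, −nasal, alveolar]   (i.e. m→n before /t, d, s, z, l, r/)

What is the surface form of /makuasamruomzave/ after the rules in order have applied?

maguazanruonzave

Rule 1 (high vowel syncope): no segment meets the environment; /makuasamruomzave/ is unchanged.
Rule 2 (intervocalic voicing): /k/ is a voiceless obstruent between vowels /a/ and /u/, so it voices to [g]. /s/ is a voiceless obstruent between vowels /a/ and /a/, so it voices to [z]. /makuasamruomzave/ → maguazamruomzave.
Rule 3 (nasal place assimilation): /m/ precedes the alveolar consonant /r/, so it assimilates in place to [n]. /m/ precedes the alveolar consonant /z/, so it assimilates in place to [n]. /maguazamruomzave/ → maguazanruonzave.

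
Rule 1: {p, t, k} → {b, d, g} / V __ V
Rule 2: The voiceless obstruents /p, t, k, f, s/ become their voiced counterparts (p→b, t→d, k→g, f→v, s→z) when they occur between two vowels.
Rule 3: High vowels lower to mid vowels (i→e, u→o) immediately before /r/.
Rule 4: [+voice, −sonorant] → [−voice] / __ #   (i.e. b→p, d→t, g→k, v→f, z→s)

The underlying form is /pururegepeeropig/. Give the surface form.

pororegebeerobik

Rule 1 (intervocalic voicing): /p/ is a voiceless stop between vowels /e/ and /e/, so it voices to [b]. /p/ is a voiceless stop between vowels /o/ and /i/, so it voices to [b]. /pururegepeeropig/ → pururegebeerobig.
Rule 2 (intervocalic voicing): no segment meets the environment; /pururegebeerobig/ is unchanged.
Rule 3 (pre-rhotic lowering): /u/ is a high vowel immediately before /r/, so it lowers to [o]. /u/ is a high vowel immediately before /r/, so it lowers to [o]. /pururegebeerobig/ → pororegebeerobig.
Rule 4 (final devoicing): /g/ is a voiced obstruent in word-final position, so it devoices to [k]. /pororegebeerobig/ → pororegebeerobik.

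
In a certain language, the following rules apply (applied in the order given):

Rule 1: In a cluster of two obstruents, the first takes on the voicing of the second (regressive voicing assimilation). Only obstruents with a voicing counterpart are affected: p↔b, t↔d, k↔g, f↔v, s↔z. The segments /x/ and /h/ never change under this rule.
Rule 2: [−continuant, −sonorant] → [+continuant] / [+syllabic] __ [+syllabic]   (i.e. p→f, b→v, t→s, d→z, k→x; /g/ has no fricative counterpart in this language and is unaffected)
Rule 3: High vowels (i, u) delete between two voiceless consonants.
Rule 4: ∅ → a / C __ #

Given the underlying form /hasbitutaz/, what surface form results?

Rule 1 (regressive voicing assimilation): /s/ precedes the voiced obstruent /b/, so it voices to [z] by assimilation. /hasbitutaz/ → hazbitutaz.
Rule 2 (intervocalic spirantization): /t/ is a stop between vowels /i/ and /u/, so it spirantizes to the fricative [s]. /t/ is a stop between vowels /u/ and /a/, so it spirantizes to the fricative [s]. /hazbitutaz/ → hazbisusaz.
Rule 3 (high vowel syncope): /u/ is a high vowel flanked by voiceless consonants /s/ and /s/, so it deletes. /hazbisusaz/ → hazbissaz.
Rule 4 (final a-epenthesis): the form ends in the consonant /z/, so [a] is inserted word-finally. /hazbissaz/ → hazbissaza.

hazbissaza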